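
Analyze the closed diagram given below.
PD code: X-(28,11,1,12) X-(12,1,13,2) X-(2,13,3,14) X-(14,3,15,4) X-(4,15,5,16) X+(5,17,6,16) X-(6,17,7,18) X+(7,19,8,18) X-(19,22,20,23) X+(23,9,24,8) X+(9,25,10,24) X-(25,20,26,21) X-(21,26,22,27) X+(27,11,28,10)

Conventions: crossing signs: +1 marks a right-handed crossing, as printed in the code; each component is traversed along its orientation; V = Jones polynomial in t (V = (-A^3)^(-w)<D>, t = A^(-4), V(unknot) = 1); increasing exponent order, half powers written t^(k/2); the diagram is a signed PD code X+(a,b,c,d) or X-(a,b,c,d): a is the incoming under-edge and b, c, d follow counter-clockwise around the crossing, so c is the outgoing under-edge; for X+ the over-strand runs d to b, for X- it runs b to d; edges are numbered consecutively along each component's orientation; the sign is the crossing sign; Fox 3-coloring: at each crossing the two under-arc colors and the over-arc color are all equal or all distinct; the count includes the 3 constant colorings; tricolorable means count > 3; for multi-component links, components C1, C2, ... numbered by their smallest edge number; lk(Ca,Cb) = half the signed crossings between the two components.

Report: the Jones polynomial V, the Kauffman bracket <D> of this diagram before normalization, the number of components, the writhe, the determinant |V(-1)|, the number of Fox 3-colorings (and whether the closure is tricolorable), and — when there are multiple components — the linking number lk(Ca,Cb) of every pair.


V(t) = t^-7 - 2t^-6 + 2t^-5 - 3t^-4 + 3t^-3 - 2t^-2 + 2t^-1
bracket: 2A^-8 - 2A^-4 + 3 - 3A^4 + 2A^8 - 2A^12 + A^16, w = -4
1 component, writhe -4, over 14 crossings
det 15, colorings 9 of 3^14 — tricolorable
observation: |V(-1)| = 15: so tricolorable, since 3 divides 15


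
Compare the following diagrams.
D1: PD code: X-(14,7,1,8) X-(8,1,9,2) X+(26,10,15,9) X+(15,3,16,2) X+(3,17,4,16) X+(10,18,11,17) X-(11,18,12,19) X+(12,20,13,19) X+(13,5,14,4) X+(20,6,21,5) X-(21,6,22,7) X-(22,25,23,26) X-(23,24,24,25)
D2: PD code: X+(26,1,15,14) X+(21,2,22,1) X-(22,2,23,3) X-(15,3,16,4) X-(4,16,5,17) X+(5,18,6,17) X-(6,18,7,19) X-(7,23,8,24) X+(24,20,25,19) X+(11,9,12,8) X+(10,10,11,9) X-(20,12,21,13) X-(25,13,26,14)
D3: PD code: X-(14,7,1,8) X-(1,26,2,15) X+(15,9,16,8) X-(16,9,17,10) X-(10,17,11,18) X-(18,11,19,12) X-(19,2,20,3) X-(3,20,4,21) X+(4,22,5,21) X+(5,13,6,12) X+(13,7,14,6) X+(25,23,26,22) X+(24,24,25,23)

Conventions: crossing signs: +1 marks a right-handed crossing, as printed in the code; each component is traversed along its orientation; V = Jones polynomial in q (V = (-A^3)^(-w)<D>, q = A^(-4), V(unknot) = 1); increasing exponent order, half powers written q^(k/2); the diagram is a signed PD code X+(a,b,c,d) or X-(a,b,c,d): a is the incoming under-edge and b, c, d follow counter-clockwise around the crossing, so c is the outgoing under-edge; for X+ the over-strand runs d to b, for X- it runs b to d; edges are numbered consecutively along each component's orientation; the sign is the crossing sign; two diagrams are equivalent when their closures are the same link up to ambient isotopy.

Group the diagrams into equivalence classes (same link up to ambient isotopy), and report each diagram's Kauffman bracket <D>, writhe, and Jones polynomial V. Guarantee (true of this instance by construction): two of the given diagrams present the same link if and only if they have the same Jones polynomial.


classes: {D1} | {D2, D3}
V(D1) = -q^(1/2) + q^(3/2) - q^(5/2) - q^(9/2)  [13 crossings, <D> = A^-15 + A^-7 - A^-3 + A, w = +1]
D2 (bracket A^-1 - A^3 + A^7 + A^15; 13 crossings at w = -1): V = -q^(-9/2) - q^(-5/2) + q^(-3/2) - q^(-1/2)
V(D3) = -q^(-9/2) - q^(-5/2) + q^(-3/2) - q^(-1/2)  [13 crossings, <D> = A^-1 - A^3 + A^7 + A^15, w = -1]
note: V(q) takes 2 values over 3 diagrams, fixing the grouping


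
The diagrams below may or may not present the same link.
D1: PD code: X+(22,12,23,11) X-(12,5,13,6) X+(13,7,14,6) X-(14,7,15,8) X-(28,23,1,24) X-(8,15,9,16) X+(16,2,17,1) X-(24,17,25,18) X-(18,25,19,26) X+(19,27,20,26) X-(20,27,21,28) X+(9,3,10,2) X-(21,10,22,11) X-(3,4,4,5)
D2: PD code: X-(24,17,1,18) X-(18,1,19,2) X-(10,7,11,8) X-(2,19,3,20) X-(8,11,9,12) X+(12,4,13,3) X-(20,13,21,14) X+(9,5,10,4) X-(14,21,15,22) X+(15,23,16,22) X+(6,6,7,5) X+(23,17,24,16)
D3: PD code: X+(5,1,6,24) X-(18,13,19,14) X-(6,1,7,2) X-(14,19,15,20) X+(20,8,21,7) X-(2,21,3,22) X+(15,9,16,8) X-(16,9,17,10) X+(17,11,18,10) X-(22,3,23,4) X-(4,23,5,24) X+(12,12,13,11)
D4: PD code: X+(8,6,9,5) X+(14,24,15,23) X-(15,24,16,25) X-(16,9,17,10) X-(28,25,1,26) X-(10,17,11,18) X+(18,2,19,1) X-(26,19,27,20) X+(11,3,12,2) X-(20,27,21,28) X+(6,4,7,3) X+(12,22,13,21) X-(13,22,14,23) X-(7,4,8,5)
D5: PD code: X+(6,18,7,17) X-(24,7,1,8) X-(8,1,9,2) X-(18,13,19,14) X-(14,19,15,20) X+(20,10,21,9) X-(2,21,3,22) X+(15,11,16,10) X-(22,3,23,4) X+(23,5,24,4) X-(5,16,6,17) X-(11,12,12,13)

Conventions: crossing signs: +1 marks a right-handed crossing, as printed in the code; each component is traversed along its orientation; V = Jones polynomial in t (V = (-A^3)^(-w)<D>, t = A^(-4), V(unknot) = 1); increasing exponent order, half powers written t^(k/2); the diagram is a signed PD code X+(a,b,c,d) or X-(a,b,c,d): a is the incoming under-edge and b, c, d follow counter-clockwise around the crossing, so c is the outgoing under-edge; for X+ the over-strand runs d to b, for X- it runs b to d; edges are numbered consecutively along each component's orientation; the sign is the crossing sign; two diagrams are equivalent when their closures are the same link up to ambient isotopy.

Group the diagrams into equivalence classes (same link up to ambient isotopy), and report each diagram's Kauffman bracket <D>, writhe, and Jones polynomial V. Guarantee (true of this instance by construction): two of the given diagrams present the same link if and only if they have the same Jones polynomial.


equivalence classes: {D1, D2, D3, D4, D5}
D1 (bracket A^-8 + 1 - A^4; 14 crossings at w = -4): V = -t^-4 + t^-3 + t^-1
D2 (bracket A^-2 + A^6 - A^10; 12 crossings at w = -2): V = -t^-4 + t^-3 + t^-1
D3 (bracket A^-2 + A^6 - A^10; 12 crossings at w = -2): V = -t^-4 + t^-3 + t^-1
D4 (bracket A^-2 + A^6 - A^10; 14 crossings at w = -2): V = -t^-4 + t^-3 + t^-1
V(D5) = -t^-4 + t^-3 + t^-1  [12 crossings, <D> = A^-8 + 1 - A^4, w = -4]
observation: all 5 diagrams share one V(t), hence one class


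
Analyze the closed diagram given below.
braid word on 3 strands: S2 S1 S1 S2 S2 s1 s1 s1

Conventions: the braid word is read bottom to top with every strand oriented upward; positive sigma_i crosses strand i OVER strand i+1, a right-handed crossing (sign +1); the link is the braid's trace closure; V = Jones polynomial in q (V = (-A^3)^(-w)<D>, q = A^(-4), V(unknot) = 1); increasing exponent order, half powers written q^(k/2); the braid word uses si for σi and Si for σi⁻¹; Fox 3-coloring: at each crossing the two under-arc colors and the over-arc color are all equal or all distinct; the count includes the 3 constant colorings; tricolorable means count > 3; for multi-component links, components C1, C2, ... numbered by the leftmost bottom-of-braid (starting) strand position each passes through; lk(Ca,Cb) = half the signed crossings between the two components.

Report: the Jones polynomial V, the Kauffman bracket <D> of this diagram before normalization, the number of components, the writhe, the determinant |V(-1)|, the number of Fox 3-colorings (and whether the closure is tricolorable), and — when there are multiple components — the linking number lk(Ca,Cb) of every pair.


V(q) = -q^-5 + q^-4 - q^-3 + 2q^-2 - q^-1 + 2 - q
bracket: -A^-10 + 2A^-6 - A^-2 + 2A^2 - A^6 + A^10 - A^14, w = -2
1 component, writhe -2, over 8 crossings
det 9, colorings 9 of 3^8 — tricolorable
observation: |V(-1)| = 9: so tricolorable, since 3 divides 9


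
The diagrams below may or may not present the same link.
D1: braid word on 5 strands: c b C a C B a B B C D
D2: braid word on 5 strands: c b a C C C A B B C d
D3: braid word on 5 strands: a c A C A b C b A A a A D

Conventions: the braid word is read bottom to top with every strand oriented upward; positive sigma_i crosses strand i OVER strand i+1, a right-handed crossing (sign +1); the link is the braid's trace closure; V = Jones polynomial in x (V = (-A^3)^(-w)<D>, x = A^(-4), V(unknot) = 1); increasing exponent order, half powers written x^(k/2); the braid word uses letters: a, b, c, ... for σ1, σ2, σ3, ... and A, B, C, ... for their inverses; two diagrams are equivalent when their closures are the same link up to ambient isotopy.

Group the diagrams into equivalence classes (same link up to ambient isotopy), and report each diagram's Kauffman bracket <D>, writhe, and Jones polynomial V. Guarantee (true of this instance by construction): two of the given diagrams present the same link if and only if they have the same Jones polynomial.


grouping into links: {D1} | {D2} | {D3}
V(D1) = -x^(-9/2) + x^(-7/2) - 2x^(-5/2) + 2x^(-3/2) - 2x^(-1/2) + x^(1/2) - x^(3/2)  (w -3, c 11, <D> = A^-15 - A^-11 + 2A^-7 - 2A^-3 + 2A - A^5 + A^9)
V(D2) = x^(-9/2) - x^(-5/2) - x^(-3/2) - x^(-1/2)  [11 crossings, <D> = A^-7 + A^-3 + A - A^9, w = -3]
V(D3) = x^(-7/2) - x^(-5/2) + x^(-3/2) - 2x^(-1/2) - x^(3/2)  [13 crossings, <D> = A^-15 + 2A^-7 - A^-3 + A - A^5, w = -3]
why: comparing 3 Jones polynomials yields 3 groups


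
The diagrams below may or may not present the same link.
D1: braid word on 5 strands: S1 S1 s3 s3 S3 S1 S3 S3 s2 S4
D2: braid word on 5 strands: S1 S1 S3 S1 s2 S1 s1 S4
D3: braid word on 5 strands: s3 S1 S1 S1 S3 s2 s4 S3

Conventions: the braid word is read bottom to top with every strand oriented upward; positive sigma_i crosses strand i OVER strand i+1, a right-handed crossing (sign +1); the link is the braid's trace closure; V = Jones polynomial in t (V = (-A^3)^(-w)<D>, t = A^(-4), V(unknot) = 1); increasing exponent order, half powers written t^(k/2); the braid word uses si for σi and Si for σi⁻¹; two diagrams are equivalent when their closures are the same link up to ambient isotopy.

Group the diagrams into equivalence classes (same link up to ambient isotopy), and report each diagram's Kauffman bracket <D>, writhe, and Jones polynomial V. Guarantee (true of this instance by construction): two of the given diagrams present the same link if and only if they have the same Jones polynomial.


classes: {D1, D2, D3}
V(D1) = -t^-4 + t^-3 + t^-1  [10 crossings, <D> = A^-8 + 1 - A^4, w = -4]
V(D2) = -t^-4 + t^-3 + t^-1  [8 crossings, <D> = A^-8 + 1 - A^4, w = -4]
V(D3) = -t^-4 + t^-3 + t^-1  [8 crossings, <D> = A^-2 + A^6 - A^10, w = -2]
note: all 3 diagrams share one V(t), hence one class


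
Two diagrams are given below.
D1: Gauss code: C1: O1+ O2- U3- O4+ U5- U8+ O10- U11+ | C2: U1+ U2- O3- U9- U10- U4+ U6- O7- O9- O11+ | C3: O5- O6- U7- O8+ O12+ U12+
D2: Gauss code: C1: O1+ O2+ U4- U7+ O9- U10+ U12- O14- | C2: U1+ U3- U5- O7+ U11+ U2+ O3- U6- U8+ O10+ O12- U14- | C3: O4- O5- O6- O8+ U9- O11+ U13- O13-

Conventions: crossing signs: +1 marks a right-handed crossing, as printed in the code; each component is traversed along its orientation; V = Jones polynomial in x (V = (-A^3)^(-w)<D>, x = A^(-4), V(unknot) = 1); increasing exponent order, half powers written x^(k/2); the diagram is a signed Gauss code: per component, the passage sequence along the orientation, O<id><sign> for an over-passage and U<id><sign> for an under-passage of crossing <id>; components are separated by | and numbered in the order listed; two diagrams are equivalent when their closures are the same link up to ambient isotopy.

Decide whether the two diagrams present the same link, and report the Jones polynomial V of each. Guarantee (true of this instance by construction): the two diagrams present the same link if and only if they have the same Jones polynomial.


same link: no
V(D1) = x^-3 + x^-2 + x^-1 + 1  [12 crossings, <D> = A^-6 + A^-2 + A^2 + A^6, w = -2]
V(D2) = x^-2 + 2 + x^2  [14 crossings, <D> = A^-14 + 2A^-6 + A^2, w = -2]
insight: 2 classes among 2 diagrams; unequal V(x) rules out equality


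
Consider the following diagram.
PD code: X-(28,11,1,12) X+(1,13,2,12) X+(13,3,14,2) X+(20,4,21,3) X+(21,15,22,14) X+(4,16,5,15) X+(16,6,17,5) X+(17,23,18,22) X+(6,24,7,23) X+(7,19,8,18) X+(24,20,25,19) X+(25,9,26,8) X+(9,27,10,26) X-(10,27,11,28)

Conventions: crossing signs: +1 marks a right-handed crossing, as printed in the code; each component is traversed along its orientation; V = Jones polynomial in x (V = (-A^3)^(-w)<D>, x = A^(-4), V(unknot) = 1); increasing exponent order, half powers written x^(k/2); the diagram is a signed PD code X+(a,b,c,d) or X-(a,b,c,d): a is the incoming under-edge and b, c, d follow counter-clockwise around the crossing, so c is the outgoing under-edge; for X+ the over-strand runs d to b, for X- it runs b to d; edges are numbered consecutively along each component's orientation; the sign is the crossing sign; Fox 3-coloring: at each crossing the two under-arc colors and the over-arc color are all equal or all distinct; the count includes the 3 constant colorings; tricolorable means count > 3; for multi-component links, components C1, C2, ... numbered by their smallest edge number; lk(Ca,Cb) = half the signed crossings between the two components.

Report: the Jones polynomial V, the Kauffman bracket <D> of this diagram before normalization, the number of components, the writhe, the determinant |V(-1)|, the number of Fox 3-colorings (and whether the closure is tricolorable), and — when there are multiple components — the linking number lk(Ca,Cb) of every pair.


Jones polynomial: V(x) = x^4 + x^6 - x^10
<D> = -A^-10 + A^6 + A^14; writhe +10
components 1, writhe +10 (14 crossings)
3-colorings: 3 of 3^14, det 1 — not tricolorable
note: |V(-1)| = 1: so not tricolorable, since 3 does not divide 1


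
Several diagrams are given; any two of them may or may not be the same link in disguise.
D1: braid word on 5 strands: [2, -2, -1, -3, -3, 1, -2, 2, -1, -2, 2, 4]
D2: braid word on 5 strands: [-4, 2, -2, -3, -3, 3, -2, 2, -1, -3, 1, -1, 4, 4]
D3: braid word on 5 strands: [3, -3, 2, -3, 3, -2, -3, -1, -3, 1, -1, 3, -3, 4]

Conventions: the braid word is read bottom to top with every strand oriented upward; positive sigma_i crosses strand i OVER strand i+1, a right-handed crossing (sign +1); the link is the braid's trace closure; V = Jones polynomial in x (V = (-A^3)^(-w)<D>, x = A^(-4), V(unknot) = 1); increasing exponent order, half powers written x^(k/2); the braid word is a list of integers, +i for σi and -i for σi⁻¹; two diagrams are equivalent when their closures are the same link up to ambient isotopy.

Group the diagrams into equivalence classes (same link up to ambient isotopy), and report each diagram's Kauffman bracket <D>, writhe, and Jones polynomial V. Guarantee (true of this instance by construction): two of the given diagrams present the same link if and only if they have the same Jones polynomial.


grouping into links: {D1, D2, D3}
V(D1) = x^-3 + x^-2 + x^-1 + 1  (w -2, c 12, <D> = A^-6 + A^-2 + A^2 + A^6)
V(D2) = x^-3 + x^-2 + x^-1 + 1  [14 crossings, <D> = A^-6 + A^-2 + A^2 + A^6, w = -2]
V(D3) = x^-3 + x^-2 + x^-1 + 1  (w -2, c 14, <D> = A^-6 + A^-2 + A^2 + A^6)
key observation: one V(x) for all 3 diagrams — one class (guaranteed)


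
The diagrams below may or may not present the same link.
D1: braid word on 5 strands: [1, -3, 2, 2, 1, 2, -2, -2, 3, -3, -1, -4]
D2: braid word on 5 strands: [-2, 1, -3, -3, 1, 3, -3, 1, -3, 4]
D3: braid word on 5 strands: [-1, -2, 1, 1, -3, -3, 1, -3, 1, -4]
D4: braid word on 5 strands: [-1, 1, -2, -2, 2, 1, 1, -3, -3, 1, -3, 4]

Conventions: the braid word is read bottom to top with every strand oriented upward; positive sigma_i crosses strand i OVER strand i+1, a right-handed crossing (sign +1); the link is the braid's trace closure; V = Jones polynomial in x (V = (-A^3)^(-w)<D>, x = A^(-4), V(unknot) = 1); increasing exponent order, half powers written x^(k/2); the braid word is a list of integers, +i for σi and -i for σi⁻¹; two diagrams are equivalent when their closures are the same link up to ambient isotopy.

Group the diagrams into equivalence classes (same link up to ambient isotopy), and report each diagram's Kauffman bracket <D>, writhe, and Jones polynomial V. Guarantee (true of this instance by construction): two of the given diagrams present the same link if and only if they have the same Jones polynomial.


equivalence classes: {D1} | {D2, D3, D4}
D1 (bracket 1; 12 crossings at w = 0): V = 1
V(D2) = -x^-3 + x^-2 - x^-1 + 3 - x + x^2 - x^3  [10 crossings, <D> = -A^-12 + A^-8 - A^-4 + 3 - A^4 + A^8 - A^12, w = 0]
V(D3) = -x^-3 + x^-2 - x^-1 + 3 - x + x^2 - x^3  (w -2, c 10, <D> = -A^-18 + A^-14 - A^-10 + 3A^-6 - A^-2 + A^2 - A^6)
D4 (bracket -A^-12 + A^-8 - A^-4 + 3 - A^4 + A^8 - A^12; 12 crossings at w = 0): V = -x^-3 + x^-2 - x^-1 + 3 - x + x^2 - x^3
observation: 2 classes among 4 diagrams; unequal V(x) rules out equality


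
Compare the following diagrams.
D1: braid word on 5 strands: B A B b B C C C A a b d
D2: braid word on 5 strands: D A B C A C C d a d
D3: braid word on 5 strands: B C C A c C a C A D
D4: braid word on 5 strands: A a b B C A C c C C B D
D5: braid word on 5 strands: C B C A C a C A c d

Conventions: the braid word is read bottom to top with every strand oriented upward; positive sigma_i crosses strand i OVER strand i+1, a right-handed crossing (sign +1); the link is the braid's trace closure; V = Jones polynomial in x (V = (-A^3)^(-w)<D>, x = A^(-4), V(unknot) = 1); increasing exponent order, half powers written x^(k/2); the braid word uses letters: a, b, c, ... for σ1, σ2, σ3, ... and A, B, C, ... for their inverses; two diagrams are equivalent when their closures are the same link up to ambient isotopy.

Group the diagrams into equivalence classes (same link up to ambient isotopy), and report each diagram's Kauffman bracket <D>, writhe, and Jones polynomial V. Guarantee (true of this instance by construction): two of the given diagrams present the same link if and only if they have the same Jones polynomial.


equivalence classes: {D1, D2, D3, D4, D5}
D1 (bracket A^-8 + 1 - A^4; 12 crossings at w = -4): V = -x^-4 + x^-3 + x^-1
V(D2) = -x^-4 + x^-3 + x^-1  (w -4, c 10, <D> = A^-8 + 1 - A^4)
V(D3) = -x^-4 + x^-3 + x^-1  (w -6, c 10, <D> = A^-14 + A^-6 - A^-2)
V(D4) = -x^-4 + x^-3 + x^-1  [12 crossings, <D> = A^-14 + A^-6 - A^-2, w = -6]
V(D5) = -x^-4 + x^-3 + x^-1  [10 crossings, <D> = A^-8 + 1 - A^4, w = -4]
observation: one V(x) for all 5 diagrams — one class (guaranteed)


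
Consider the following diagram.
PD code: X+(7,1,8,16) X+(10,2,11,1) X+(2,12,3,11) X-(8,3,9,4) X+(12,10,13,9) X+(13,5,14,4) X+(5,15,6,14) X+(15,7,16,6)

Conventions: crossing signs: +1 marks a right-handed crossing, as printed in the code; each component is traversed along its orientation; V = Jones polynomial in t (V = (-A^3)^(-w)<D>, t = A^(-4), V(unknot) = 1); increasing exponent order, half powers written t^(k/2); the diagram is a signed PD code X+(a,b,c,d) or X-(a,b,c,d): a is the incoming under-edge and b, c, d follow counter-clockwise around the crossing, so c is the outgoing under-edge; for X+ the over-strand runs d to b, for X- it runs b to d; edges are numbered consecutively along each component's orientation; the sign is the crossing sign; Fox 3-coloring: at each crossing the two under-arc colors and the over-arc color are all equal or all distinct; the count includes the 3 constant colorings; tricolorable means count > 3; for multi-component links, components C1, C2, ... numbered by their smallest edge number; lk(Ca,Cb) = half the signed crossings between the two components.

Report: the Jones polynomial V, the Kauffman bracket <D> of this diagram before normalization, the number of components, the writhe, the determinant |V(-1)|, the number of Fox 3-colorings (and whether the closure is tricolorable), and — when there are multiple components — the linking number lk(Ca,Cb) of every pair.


V(t) = t^2 - t^3 + 3t^4 - 3t^5 + 3t^6 - 3t^7 + 2t^8 - t^9
bracket: -A^-18 + 2A^-14 - 3A^-10 + 3A^-6 - 3A^-2 + 3A^2 - A^6 + A^10, w = +6
1 component, writhe +6, over 8 crossings
det 17, colorings 3 of 3^8 — not tricolorable
observation: w = +6 shifts under R1 moves; the (-A^3)^(-6) factor cancels that in V


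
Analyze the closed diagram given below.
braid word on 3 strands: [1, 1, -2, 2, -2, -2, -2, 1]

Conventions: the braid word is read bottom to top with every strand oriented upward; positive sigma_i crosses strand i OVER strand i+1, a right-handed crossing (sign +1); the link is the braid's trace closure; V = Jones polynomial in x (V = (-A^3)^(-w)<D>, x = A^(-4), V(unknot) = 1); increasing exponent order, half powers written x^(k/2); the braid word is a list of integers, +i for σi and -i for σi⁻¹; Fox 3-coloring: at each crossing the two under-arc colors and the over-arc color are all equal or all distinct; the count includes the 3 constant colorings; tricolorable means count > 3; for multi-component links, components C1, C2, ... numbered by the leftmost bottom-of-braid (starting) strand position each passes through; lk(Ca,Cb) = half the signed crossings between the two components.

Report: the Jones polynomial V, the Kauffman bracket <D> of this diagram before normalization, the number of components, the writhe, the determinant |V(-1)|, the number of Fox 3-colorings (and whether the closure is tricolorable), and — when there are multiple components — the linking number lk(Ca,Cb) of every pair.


Jones polynomial: V(x) = -x^-3 + x^-2 - x^-1 + 3 - x + x^2 - x^3
<D> = -A^-12 + A^-8 - A^-4 + 3 - A^4 + A^8 - A^12; writhe 0
components 1, writhe 0 (8 crossings)
3-colorings: 27 of 3^8, det 9 — tricolorable
note: V spans 6 powers of x: at least 6 crossings in any diagram


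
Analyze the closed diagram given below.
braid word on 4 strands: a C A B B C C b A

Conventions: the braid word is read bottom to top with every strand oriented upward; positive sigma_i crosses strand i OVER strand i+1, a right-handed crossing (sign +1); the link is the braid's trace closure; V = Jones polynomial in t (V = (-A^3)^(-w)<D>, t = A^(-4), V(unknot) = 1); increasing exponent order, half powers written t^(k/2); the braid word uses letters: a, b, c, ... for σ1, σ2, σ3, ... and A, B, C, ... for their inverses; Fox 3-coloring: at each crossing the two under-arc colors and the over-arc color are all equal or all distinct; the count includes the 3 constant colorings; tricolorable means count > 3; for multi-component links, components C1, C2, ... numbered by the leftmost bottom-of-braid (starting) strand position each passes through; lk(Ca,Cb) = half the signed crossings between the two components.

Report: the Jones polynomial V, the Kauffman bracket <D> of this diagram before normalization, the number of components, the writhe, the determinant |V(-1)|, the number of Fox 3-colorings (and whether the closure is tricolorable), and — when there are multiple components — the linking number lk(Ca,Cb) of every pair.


Jones polynomial: V(t) = -t^-6 + t^-5 - t^-4 + 2t^-3 - t^-2 + t^-1
<D> = -A^-11 + A^-7 - 2A^-3 + A - A^5 + A^9; writhe -5
components 1, writhe -5 (9 crossings)
3-colorings: 3 of 3^9, det 7 — not tricolorable
note: det 7 = |V(-1)|; not divisible by 3, so not tricolorable


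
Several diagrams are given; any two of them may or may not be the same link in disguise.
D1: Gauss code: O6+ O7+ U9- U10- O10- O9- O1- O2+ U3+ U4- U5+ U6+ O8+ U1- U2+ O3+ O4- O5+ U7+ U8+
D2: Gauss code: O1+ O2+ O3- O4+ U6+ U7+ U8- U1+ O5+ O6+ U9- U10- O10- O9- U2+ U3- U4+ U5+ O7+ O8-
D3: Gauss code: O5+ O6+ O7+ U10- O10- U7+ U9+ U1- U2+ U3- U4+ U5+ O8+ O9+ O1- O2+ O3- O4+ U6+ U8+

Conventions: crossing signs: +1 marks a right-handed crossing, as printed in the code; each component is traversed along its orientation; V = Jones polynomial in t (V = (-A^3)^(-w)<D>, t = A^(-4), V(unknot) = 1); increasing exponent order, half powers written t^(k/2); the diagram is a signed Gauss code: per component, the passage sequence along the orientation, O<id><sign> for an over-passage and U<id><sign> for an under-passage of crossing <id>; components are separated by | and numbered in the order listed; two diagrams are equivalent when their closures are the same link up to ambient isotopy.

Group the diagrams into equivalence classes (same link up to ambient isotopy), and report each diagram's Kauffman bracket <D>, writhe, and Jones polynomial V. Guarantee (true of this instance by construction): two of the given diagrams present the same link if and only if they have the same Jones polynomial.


equivalence classes: {D1, D2, D3}
D1 (bracket -A^-10 + A^-6 + A^2; 10 crossings at w = +2): V = t + t^3 - t^4
V(D2) = t + t^3 - t^4  (w +2, c 10, <D> = -A^-10 + A^-6 + A^2)
D3 (bracket -A^-4 + 1 + A^8; 10 crossings at w = +4): V = t + t^3 - t^4
key observation: one V(t) for all 3 diagrams — one class (guaranteed)


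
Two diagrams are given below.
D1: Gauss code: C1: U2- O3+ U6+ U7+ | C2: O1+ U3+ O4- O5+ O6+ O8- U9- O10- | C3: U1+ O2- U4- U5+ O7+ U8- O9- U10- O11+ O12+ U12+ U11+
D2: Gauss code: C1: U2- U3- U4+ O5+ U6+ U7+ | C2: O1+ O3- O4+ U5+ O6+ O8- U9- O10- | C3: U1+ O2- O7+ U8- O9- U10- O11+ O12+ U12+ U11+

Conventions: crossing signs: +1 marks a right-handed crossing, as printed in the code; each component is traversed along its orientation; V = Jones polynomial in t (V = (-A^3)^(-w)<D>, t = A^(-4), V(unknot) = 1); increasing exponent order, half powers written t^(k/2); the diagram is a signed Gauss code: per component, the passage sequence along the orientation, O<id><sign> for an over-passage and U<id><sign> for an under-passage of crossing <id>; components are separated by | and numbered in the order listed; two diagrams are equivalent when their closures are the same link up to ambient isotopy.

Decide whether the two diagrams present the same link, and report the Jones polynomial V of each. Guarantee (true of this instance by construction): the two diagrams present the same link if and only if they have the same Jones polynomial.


equivalent: yes
D1 (bracket A^-2 + 2A^6 + A^14; 12 crossings at w = +2): V = t^-2 + 2 + t^2
D2 (bracket A^-2 + 2A^6 + A^14; 12 crossings at w = +2): V = t^-2 + 2 + t^2
key observation: from 12 to 12 crossings by R-moves: one link, two diagrams


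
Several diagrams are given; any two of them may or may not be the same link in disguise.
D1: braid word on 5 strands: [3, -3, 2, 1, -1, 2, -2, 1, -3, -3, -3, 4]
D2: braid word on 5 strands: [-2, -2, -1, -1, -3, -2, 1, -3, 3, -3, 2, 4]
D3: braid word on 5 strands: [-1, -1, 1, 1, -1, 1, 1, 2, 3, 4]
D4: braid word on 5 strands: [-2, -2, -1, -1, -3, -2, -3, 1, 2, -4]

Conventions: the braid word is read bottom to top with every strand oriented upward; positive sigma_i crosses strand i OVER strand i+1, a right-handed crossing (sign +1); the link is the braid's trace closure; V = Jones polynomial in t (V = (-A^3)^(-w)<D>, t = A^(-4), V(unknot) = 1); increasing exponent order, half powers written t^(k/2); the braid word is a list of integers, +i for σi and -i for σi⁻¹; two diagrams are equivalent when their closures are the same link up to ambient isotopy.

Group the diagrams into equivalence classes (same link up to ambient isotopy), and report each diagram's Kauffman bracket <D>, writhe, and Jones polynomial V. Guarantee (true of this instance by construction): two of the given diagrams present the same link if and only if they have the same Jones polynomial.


equivalence classes: {D1} | {D2, D4} | {D3}
D1 (bracket A^4 + A^12 - A^16; 12 crossings at w = 0): V = -t^-4 + t^-3 + t^-1
D2 (bracket A^-8 - A^-4 + 2 - A^4 + A^8 - A^12; 12 crossings at w = -4): V = -t^-6 + t^-5 - t^-4 + 2t^-3 - t^-2 + t^-1
V(D3) = 1  [10 crossings, <D> = A^12, w = +4]
V(D4) = -t^-6 + t^-5 - t^-4 + 2t^-3 - t^-2 + t^-1  (w -6, c 10, <D> = A^-14 - A^-10 + 2A^-6 - A^-2 + A^2 - A^6)
key observation: V(t) takes 3 values over 4 diagrams, fixing the grouping


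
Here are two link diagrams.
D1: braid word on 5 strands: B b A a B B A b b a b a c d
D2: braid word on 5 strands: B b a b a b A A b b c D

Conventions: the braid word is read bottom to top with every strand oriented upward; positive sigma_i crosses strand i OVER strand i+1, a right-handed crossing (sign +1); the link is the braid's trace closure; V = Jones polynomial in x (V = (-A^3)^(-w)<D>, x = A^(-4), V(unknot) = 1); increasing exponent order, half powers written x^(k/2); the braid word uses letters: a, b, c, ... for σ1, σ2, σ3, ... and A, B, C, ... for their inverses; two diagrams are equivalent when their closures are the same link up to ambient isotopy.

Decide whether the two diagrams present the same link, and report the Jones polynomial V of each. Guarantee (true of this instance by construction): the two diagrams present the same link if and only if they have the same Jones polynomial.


same link: no
V(D1) = x + x^3 - x^4  [14 crossings, <D> = -A^-4 + 1 + A^8, w = +4]
D2 (bracket -A^-12 + A^-8 - A^-4 + 2 - A^4 + A^8; 12 crossings at w = +4): V = x - x^2 + 2x^3 - x^4 + x^5 - x^6
note: 2 values of V(x) split the 2 diagrams


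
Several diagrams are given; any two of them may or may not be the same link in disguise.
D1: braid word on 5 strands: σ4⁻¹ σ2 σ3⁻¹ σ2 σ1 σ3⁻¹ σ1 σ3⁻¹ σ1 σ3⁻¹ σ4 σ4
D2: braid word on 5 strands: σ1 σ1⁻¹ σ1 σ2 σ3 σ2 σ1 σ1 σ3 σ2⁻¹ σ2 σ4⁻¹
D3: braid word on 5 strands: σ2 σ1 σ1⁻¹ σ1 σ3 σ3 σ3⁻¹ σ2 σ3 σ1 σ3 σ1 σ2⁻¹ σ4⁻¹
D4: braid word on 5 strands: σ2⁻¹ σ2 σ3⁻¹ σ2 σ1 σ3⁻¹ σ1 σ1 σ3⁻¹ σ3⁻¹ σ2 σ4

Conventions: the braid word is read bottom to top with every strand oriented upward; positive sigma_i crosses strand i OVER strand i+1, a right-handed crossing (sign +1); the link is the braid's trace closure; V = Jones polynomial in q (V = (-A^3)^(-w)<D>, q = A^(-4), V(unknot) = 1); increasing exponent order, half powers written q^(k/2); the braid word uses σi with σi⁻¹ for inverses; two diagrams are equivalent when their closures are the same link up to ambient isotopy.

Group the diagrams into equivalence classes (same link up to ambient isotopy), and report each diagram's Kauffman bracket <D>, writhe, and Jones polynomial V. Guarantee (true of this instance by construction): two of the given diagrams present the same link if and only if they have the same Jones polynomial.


classes: {D1, D4} | {D2, D3}
V(D1) = q^-4 - 2q^-3 + 3q^-2 - 5q^-1 + 6 - 5q + 5q^2 - 3q^3 + 2q^4 - q^5  [12 crossings, <D> = -A^-14 + 2A^-10 - 3A^-6 + 5A^-2 - 5A^2 + 6A^6 - 5A^10 + 3A^14 - 2A^18 + A^22, w = +2]
D2 (bracket A^-14 - 2A^-10 + A^-6 - 2A^-2 + 2A^2 + A^10; 12 crossings at w = +6): V = q^2 + 2q^4 - 2q^5 + q^6 - 2q^7 + q^8
D3 (bracket A^-14 - 2A^-10 + A^-6 - 2A^-2 + 2A^2 + A^10; 14 crossings at w = +6): V = q^2 + 2q^4 - 2q^5 + q^6 - 2q^7 + q^8
V(D4) = q^-4 - 2q^-3 + 3q^-2 - 5q^-1 + 6 - 5q + 5q^2 - 3q^3 + 2q^4 - q^5  [12 crossings, <D> = -A^-14 + 2A^-10 - 3A^-6 + 5A^-2 - 5A^2 + 6A^6 - 5A^10 + 3A^14 - 2A^18 + A^22, w = +2]
note: V(q) takes 2 values over 4 diagrams, fixing the grouping


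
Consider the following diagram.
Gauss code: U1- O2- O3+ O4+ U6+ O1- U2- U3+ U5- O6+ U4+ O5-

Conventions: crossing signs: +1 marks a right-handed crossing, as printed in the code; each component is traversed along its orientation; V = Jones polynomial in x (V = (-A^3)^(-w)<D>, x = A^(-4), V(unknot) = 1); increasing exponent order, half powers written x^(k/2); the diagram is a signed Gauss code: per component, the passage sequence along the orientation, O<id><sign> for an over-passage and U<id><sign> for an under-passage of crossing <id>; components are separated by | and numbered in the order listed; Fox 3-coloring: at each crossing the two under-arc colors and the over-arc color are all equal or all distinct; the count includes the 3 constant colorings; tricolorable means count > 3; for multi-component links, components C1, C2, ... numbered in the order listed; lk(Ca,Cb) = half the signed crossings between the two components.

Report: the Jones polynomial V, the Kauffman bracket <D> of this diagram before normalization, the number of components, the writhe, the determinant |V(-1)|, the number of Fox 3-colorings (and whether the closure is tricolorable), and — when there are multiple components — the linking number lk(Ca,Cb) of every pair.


Jones polynomial: V(x) = x^-2 - x^-1 + 1 - x + x^2
<D> = A^-8 - A^-4 + 1 - A^4 + A^8; writhe 0
components 1, writhe 0 (6 crossings)
3-colorings: 3 of 3^6, det 5 — not tricolorable
note: det 5 = |V(-1)|; not divisible by 3, so not tricolorable


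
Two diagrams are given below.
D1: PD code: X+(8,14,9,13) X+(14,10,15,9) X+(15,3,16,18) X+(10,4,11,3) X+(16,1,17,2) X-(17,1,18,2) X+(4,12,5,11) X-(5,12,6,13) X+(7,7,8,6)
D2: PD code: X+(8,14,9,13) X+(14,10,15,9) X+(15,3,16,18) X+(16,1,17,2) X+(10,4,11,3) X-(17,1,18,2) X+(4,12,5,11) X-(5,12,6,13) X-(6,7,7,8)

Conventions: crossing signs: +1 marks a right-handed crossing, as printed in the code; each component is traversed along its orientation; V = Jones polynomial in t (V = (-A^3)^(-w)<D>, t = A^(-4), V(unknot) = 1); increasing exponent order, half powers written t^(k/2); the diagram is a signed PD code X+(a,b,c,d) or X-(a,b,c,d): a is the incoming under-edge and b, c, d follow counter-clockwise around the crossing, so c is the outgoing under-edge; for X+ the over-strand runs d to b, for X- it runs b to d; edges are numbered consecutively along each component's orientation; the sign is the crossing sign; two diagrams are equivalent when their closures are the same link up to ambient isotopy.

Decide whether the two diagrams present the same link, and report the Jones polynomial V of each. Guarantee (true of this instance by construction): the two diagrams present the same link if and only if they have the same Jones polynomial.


equivalent: yes
V(D1) = -t^(1/2) - t^(3/2) - t^(5/2) + t^(9/2)  (w +5, c 9, <D> = -A^-3 + A^5 + A^9 + A^13)
V(D2) = -t^(1/2) - t^(3/2) - t^(5/2) + t^(9/2)  (w +3, c 9, <D> = -A^-9 + A^-1 + A^3 + A^7)
why: all 2 diagrams share one V(t), hence one class


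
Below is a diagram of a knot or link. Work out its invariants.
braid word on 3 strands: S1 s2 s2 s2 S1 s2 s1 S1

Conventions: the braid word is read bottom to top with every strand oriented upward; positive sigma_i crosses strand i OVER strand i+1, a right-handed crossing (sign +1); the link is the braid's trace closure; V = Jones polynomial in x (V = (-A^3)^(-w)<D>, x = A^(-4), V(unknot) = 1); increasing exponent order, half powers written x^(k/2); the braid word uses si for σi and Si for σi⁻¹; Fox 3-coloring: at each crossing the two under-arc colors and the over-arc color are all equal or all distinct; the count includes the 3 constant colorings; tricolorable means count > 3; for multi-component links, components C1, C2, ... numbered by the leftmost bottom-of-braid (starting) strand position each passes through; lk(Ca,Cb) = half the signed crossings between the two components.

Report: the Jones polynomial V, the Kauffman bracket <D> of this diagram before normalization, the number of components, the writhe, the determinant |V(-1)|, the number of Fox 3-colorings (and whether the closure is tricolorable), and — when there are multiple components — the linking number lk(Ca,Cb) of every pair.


Jones polynomial: V(x) = x^-1 - 1 + 2x - 2x^2 + 2x^3 - 2x^4 + x^5
<D> = A^-14 - 2A^-10 + 2A^-6 - 2A^-2 + 2A^2 - A^6 + A^10; writhe +2
components 1, writhe +2 (8 crossings)
3-colorings: 3 of 3^8, det 11 — not tricolorable
note: V spans 6 powers of x: at least 6 crossings in any diagram


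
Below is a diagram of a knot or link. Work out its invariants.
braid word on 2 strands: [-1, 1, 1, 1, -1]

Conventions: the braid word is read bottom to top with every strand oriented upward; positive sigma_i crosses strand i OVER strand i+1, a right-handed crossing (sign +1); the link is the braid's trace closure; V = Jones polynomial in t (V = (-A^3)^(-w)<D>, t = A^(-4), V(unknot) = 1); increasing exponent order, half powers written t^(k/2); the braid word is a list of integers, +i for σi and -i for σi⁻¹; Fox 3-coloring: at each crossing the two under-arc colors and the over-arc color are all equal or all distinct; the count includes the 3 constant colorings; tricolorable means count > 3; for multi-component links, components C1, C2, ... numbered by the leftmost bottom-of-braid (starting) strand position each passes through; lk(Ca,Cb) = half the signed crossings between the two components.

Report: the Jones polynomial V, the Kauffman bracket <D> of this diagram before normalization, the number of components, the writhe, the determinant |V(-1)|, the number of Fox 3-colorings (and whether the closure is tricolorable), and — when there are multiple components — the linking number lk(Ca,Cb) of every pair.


V(t) = 1
bracket: -A^3, w = +1
1 component, writhe +1, over 5 crossings
det 1, colorings 3 of 3^5 — not tricolorable
observation: free reduction leaves σ1 of the original 5 letters


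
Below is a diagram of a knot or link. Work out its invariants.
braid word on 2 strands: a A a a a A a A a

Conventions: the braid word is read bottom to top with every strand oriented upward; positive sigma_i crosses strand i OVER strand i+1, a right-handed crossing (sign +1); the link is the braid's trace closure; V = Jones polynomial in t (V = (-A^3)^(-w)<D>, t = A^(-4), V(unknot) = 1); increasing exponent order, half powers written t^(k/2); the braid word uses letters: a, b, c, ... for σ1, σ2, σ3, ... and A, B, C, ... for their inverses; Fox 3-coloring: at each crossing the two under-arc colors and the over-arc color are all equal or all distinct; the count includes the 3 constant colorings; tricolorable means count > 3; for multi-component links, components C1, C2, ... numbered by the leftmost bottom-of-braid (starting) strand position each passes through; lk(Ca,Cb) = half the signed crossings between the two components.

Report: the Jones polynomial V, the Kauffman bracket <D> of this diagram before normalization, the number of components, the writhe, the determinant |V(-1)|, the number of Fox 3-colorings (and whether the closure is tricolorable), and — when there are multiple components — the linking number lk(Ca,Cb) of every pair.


Jones polynomial: V(t) = t + t^3 - t^4
<D> = A^-7 - A^-3 - A^5; writhe +3
components 1, writhe +3 (9 crossings)
3-colorings: 9 of 3^9, det 3 — tricolorable
note: V spans 3 powers of t: at least 3 crossings in any diagram


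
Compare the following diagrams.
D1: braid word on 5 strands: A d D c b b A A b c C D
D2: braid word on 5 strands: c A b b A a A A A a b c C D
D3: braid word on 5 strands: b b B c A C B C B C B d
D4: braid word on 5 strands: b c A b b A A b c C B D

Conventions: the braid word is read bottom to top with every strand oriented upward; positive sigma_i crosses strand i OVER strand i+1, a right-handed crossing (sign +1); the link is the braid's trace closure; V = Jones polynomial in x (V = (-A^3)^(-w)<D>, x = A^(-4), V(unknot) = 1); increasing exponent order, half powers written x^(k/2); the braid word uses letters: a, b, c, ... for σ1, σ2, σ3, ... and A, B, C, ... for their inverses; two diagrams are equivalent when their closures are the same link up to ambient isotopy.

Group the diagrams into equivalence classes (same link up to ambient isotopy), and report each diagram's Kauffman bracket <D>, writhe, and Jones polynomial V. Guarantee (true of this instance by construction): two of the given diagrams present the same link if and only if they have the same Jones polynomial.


grouping into links: {D1, D2, D4} | {D3}
V(D1) = -x^-3 + 2x^-2 - 2x^-1 + 3 - 2x + 2x^2 - x^3  (w 0, c 12, <D> = -A^-12 + 2A^-8 - 2A^-4 + 3 - 2A^4 + 2A^8 - A^12)
V(D2) = -x^-3 + 2x^-2 - 2x^-1 + 3 - 2x + 2x^2 - x^3  (w 0, c 14, <D> = -A^-12 + 2A^-8 - 2A^-4 + 3 - 2A^4 + 2A^8 - A^12)
V(D3) = -x^-4 + x^-3 + x^-1  (w -4, c 12, <D> = A^-8 + 1 - A^4)
V(D4) = -x^-3 + 2x^-2 - 2x^-1 + 3 - 2x + 2x^2 - x^3  [12 crossings, <D> = -A^-12 + 2A^-8 - 2A^-4 + 3 - 2A^4 + 2A^8 - A^12, w = 0]
why: 2 values of V(x) split the 4 diagrams


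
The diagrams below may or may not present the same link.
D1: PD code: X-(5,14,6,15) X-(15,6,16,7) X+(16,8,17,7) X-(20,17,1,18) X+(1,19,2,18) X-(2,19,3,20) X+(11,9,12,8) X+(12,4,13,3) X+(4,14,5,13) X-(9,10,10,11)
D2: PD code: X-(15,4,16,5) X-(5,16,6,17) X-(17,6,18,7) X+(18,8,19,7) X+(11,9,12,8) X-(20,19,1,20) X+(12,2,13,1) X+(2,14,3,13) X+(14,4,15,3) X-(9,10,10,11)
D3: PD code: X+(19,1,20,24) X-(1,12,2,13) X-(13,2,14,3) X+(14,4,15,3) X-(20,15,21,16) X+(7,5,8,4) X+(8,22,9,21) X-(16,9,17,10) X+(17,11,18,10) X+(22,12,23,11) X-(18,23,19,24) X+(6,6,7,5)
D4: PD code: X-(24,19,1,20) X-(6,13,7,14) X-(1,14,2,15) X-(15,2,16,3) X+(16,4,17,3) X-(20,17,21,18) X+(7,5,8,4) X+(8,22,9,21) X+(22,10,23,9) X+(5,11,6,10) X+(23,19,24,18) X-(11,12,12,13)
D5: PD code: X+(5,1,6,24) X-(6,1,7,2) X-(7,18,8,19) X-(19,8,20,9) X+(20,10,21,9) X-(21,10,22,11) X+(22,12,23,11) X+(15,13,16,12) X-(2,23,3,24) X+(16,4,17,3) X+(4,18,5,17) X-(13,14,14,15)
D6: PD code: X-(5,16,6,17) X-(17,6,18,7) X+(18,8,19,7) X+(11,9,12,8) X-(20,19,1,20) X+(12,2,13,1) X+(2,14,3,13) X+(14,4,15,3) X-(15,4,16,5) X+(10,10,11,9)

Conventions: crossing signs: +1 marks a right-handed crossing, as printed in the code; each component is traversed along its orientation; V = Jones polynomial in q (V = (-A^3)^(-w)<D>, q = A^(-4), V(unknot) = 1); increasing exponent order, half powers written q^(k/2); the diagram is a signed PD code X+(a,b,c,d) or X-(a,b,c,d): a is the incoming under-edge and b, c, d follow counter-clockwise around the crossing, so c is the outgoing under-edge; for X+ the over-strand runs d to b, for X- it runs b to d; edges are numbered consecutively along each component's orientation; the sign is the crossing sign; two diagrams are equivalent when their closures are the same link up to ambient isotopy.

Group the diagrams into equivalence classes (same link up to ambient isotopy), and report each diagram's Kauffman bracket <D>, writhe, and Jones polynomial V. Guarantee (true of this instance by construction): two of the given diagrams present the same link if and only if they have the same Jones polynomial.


grouping into links: {D1, D2, D3, D4, D5, D6}
V(D1) = 1  (w 0, c 10, <D> = 1)
V(D2) = 1  [10 crossings, <D> = 1, w = 0]
D3 (bracket A^6; 12 crossings at w = +2): V = 1
V(D4) = 1  (w 0, c 12, <D> = 1)
D5 (bracket 1; 12 crossings at w = 0): V = 1
V(D6) = 1  [10 crossings, <D> = A^6, w = +2]
why: one V(q) for all 6 diagrams — one class (guaranteed)
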